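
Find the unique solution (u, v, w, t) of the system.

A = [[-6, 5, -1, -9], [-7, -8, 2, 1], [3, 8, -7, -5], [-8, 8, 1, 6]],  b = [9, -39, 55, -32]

Forward elimination on [A|b]:
R2 <- R2 - (7/6)*R1:  [     0  -83/6   19/6   23/2  -99/2 ]
R3 <- R3 - (-1/2)*R1:  [     0   21/2  -15/2  -19/2  119/2 ]
R4 <- R4 - (4/3)*R1:  [   0  4/3  7/3   18  -44 ]
R3 <- R3 - (-63/83)*R2:  [       0        0  -423/83   -64/83  1820/83 ]
R4 <- R4 - (-8/83)*R2:  [        0         0    219/83   1586/83  -4048/83 ]
R4 <- R4 - (-73/141)*R3:  [         0          0          0   2638/141  -5276/141 ]
Row echelon form:
[ -6      5       -1        -9  |          9 ]
[  0  -83/6     19/6      23/2  |      -99/2 ]
[  0      0  -423/83    -64/83  |    1820/83 ]
[  0      0        0  2638/141  |  -5276/141 ]
Back-substitution:
t = (-5276/141) / (2638/141) = -2
w = (1820/83 - (-64/83)*(-2)) / (-423/83) = -4
v = (-99/2 - (19/6)*(-4) - (23/2)*(-2)) / (-83/6) = 1
u = (9 - (5)*(1) - (-1)*(-4) - (-9)*(-2)) / -6 = 3

(3, 1, -4, -2)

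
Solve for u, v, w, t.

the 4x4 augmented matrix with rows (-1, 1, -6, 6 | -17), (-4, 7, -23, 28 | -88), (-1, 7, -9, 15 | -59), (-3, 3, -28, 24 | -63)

Forward elimination on [A|b]:
R2 <- R2 - (4)*R1:  [   0    3    1    4  -20 ]
R3 <- R3 - (1)*R1:  [   0    6   -3    9  -42 ]
R4 <- R4 - (3)*R1:  [   0    0  -10    6  -12 ]
R3 <- R3 - (2)*R2:  [  0   0  -5   1  -2 ]
R4 <- R4 - (2)*R3:  [  0   0   0   4  -8 ]
Row echelon form:
[ -1  1  -6  6  |  -17 ]
[  0  3   1  4  |  -20 ]
[  0  0  -5  1  |   -2 ]
[  0  0   0  4  |   -8 ]
Back-substitution:
t = (-8) / 4 = -2
w = (-2 - (1)*(-2)) / -5 = 0
v = (-20 - (1)*(0) - (4)*(-2)) / 3 = -4
u = (-17 - (1)*(-4) - (-6)*(0) - (6)*(-2)) / -1 = 1

(1, -4, 0, -2)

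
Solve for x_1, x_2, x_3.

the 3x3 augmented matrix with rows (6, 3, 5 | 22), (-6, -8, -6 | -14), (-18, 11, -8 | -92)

(3, -2, 2)

Forward elimination on [A|b]:
R2 <- R2 - (-1)*R1:  [  0  -5  -1   8 ]
R3 <- R3 - (-3)*R1:  [   0   20    7  -26 ]
R3 <- R3 - (-4)*R2:  [ 0  0  3  6 ]
Row echelon form:
[ 6   3   5  |  22 ]
[ 0  -5  -1  |   8 ]
[ 0   0   3  |   6 ]
Back-substitution:
x_3 = (6) / 3 = 2
x_2 = (8 - (-1)*(2)) / -5 = -2
x_1 = (22 - (3)*(-2) - (5)*(2)) / 6 = 3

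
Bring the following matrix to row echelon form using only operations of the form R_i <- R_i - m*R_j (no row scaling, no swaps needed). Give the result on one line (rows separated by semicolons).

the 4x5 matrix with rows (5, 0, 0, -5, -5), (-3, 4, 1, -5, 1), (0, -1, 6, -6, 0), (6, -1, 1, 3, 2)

Forward elimination:
R2 <- R2 - (-3/5)*R1:  [  0   4   1  -8  -2 ]
R4 <- R4 - (6/5)*R1:  [  0  -1   1   9   8 ]
R3 <- R3 - (-1/4)*R2:  [    0     0  25/4    -8  -1/2 ]
R4 <- R4 - (-1/4)*R2:  [    0     0   5/4     7  15/2 ]
R4 <- R4 - (1/5)*R3:  [    0     0     0  43/5  38/5 ]
Row echelon form:
[ 5  0     0    -5    -5 ]
[ 0  4     1    -8    -2 ]
[ 0  0  25/4    -8  -1/2 ]
[ 0  0     0  43/5  38/5 ]

REF = [5 0 0 -5 -5; 0 4 1 -8 -2; 0 0 25/4 -8 -1/2; 0 0 0 43/5 38/5]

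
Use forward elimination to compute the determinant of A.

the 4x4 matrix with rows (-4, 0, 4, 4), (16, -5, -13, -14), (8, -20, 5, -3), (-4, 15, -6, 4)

Forward elimination:
R2 <- R2 - (-4)*R1:  [  0  -5   3   2 ]
R3 <- R3 - (-2)*R1:  [   0  -20   13    5 ]
R4 <- R4 - (1)*R1:  [   0   15  -10    0 ]
R3 <- R3 - (4)*R2:  [  0   0   1  -3 ]
R4 <- R4 - (-3)*R2:  [  0   0  -1   6 ]
R4 <- R4 - (-1)*R3:  [ 0  0  0  3 ]
Upper-triangular form:
[ -4   0  4   4 ]
[  0  -5  3   2 ]
[  0   0  1  -3 ]
[  0   0  0   3 ]
det(A) = (-1)^0 * (-4) * (-5) * (1) * (3) = 60  (0 row swaps -> sign +1)

det(A) = 60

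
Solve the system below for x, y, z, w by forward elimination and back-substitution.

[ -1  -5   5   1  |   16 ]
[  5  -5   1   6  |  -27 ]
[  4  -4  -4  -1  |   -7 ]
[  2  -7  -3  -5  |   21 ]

Forward elimination on [A|b]:
R2 <- R2 - (-5)*R1:  [   0  -30   26   11   53 ]
R3 <- R3 - (-4)*R1:  [   0  -24   16    3   57 ]
R4 <- R4 - (-2)*R1:  [   0  -17    7   -3   53 ]
R3 <- R3 - (4/5)*R2:  [     0      0  -24/5  -29/5   73/5 ]
R4 <- R4 - (17/30)*R2:  [       0        0  -116/15  -277/30   689/30 ]
R4 <- R4 - (29/18)*R3:  [    0     0     0   1/9  -5/9 ]
Row echelon form:
[ -1   -5      5      1  |    16 ]
[  0  -30     26     11  |    53 ]
[  0    0  -24/5  -29/5  |  73/5 ]
[  0    0      0    1/9  |  -5/9 ]
Back-substitution:
w = (-5/9) / (1/9) = -5
z = (73/5 - (-29/5)*(-5)) / (-24/5) = 3
y = (53 - (26)*(3) - (11)*(-5)) / -30 = -1
x = (16 - (-5)*(-1) - (5)*(3) - (1)*(-5)) / -1 = -1

(-1, -1, 3, -5)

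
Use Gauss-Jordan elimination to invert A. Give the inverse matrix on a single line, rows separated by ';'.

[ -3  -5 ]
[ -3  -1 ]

Gauss-Jordan on [A | I]:
R1 <- (1/-3)*R1:  [    1   5/3  |  -1/3     0 ]
R2 <- R2 - (-3)*R1:  [  0   4  |  -1   1 ]
R2 <- (1/4)*R2:  [    0     1  |  -1/4   1/4 ]
R1 <- R1 - (5/3)*R2:  [     1      0  |   1/12  -5/12 ]
Right block of [I | A^{-1}] is the inverse:
[ 1/12  -5/12 ]
[ -1/4    1/4 ]

inverse = [1/12 -5/12; -1/4 1/4]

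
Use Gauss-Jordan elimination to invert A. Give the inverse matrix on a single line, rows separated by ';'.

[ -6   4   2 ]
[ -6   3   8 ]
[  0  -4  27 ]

Gauss-Jordan on [A | I]:
R1 <- (1/-6)*R1:  [    1  -2/3  -1/3  |  -1/6     0     0 ]
R2 <- R2 - (-6)*R1:  [  0  -1   6  |  -1   1   0 ]
R2 <- (1/-1)*R2:  [  0   1  -6  |   1  -1   0 ]
R1 <- R1 - (-2/3)*R2:  [     1      0  -13/3  |    1/2   -2/3      0 ]
R3 <- R3 - (-4)*R2:  [  0   0   3  |   4  -4   1 ]
R3 <- (1/3)*R3:  [    0     0     1  |   4/3  -4/3   1/3 ]
R1 <- R1 - (-13/3)*R3:  [      1       0       0  |  113/18   -58/9    13/9 ]
R2 <- R2 - (-6)*R3:  [  0   1   0  |   9  -9   2 ]
Right block of [I | A^{-1}] is the inverse:
[ 113/18  -58/9  13/9 ]
[      9     -9     2 ]
[    4/3   -4/3   1/3 ]

inverse = [113/18 -58/9 13/9; 9 -9 2; 4/3 -4/3 1/3]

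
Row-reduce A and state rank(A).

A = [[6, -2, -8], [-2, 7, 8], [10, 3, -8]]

Row reduction:
R2 <- R2 - (-1/3)*R1:  [    0  19/3  16/3 ]
R3 <- R3 - (5/3)*R1:  [    0  19/3  16/3 ]
R3 <- R3 - (1)*R2:  [ 0  0  0 ]
Row echelon form:
[ 6    -2    -8 ]
[ 0  19/3  16/3 ]
[ 0     0     0 ]
Nonzero rows / pivot columns: 2

rank(A) = 2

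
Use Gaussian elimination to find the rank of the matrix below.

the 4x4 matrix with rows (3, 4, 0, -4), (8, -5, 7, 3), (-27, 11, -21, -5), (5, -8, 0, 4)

Row reduction:
R2 <- R2 - (8/3)*R1:  [     0  -47/3      7   41/3 ]
R3 <- R3 - (-9)*R1:  [   0   47  -21  -41 ]
R4 <- R4 - (5/3)*R1:  [     0  -44/3      0   32/3 ]
R3 <- R3 - (-3)*R2:  [ 0  0  0  0 ]
R4 <- R4 - (44/47)*R2:  [       0        0  -308/47  -100/47 ]
R3 <-> R4   (pivot in column 3 was zero)
[ 3      4        0       -4 ]
[ 0  -47/3        7     41/3 ]
[ 0      0  -308/47  -100/47 ]
[ 0      0        0        0 ]
Row echelon form:
[ 3      4        0       -4 ]
[ 0  -47/3        7     41/3 ]
[ 0      0  -308/47  -100/47 ]
[ 0      0        0        0 ]
Nonzero rows / pivot columns: 3

rank(A) = 3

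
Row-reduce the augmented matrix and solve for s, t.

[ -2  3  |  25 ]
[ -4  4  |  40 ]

(-5, 5)

Forward elimination on [A|b]:
R2 <- R2 - (2)*R1:  [   0   -2  -10 ]
Row echelon form:
[ -2   3  |   25 ]
[  0  -2  |  -10 ]
Back-substitution:
t = (-10) / -2 = 5
s = (25 - (3)*(5)) / -2 = -5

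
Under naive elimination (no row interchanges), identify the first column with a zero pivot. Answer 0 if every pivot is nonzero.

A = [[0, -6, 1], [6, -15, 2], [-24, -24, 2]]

first zero-pivot column = 1

Naive forward elimination:
Pivot entry (1,1) is zero but row 2 has 6 in column 1 -> naive elimination stops; a row interchange (e.g. R1 <-> R2) would be required here.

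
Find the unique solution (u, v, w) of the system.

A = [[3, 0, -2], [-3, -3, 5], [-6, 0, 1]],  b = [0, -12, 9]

Forward elimination on [A|b]:
R2 <- R2 - (-1)*R1:  [   0   -3    3  -12 ]
R3 <- R3 - (-2)*R1:  [  0   0  -3   9 ]
Row echelon form:
[ 3   0  -2  |    0 ]
[ 0  -3   3  |  -12 ]
[ 0   0  -3  |    9 ]
Back-substitution:
w = (9) / -3 = -3
v = (-12 - (3)*(-3)) / -3 = 1
u = (0 - (-2)*(-3)) / 3 = -2

(-2, 1, -3)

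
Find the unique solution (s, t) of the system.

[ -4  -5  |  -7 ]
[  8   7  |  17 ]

Forward elimination on [A|b]:
R2 <- R2 - (-2)*R1:  [  0  -3   3 ]
Row echelon form:
[ -4  -5  |  -7 ]
[  0  -3  |   3 ]
Back-substitution:
t = (3) / -3 = -1
s = (-7 - (-5)*(-1)) / -4 = 3

(3, -1)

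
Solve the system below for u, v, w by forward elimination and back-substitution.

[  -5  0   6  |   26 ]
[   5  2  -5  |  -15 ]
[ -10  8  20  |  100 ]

(-4, 5, 1)

Forward elimination on [A|b]:
R2 <- R2 - (-1)*R1:  [  0   2   1  11 ]
R3 <- R3 - (2)*R1:  [  0   8   8  48 ]
R3 <- R3 - (4)*R2:  [ 0  0  4  4 ]
Row echelon form:
[ -5  0  6  |  26 ]
[  0  2  1  |  11 ]
[  0  0  4  |   4 ]
Back-substitution:
w = (4) / 4 = 1
v = (11 - (1)*(1)) / 2 = 5
u = (26 - (6)*(1)) / -5 = -4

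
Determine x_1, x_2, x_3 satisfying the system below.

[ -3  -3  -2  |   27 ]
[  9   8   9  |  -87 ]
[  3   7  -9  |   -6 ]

Forward elimination on [A|b]:
R2 <- R2 - (-3)*R1:  [  0  -1   3  -6 ]
R3 <- R3 - (-1)*R1:  [   0    4  -11   21 ]
R3 <- R3 - (-4)*R2:  [  0   0   1  -3 ]
Row echelon form:
[ -3  -3  -2  |  27 ]
[  0  -1   3  |  -6 ]
[  0   0   1  |  -3 ]
Back-substitution:
x_3 = (-3) / 1 = -3
x_2 = (-6 - (3)*(-3)) / -1 = -3
x_1 = (27 - (-3)*(-3) - (-2)*(-3)) / -3 = -4

(-4, -3, -3)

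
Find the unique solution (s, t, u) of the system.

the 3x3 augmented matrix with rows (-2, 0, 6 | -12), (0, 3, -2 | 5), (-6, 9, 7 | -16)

(3, 1, -1)

Forward elimination on [A|b]:
R3 <- R3 - (3)*R1:  [   0    9  -11   20 ]
R3 <- R3 - (3)*R2:  [  0   0  -5   5 ]
Row echelon form:
[ -2  0   6  |  -12 ]
[  0  3  -2  |    5 ]
[  0  0  -5  |    5 ]
Back-substitution:
u = (5) / -5 = -1
t = (5 - (-2)*(-1)) / 3 = 1
s = (-12 - (6)*(-1)) / -2 = 3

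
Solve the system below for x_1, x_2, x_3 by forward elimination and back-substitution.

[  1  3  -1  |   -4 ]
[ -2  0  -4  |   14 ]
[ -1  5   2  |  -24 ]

Forward elimination on [A|b]:
R2 <- R2 - (-2)*R1:  [  0   6  -6   6 ]
R3 <- R3 - (-1)*R1:  [   0    8    1  -28 ]
R3 <- R3 - (4/3)*R2:  [   0    0    9  -36 ]
Row echelon form:
[ 1  3  -1  |   -4 ]
[ 0  6  -6  |    6 ]
[ 0  0   9  |  -36 ]
Back-substitution:
x_3 = (-36) / 9 = -4
x_2 = (6 - (-6)*(-4)) / 6 = -3
x_1 = (-4 - (3)*(-3) - (-1)*(-4)) / 1 = 1

(1, -3, -4)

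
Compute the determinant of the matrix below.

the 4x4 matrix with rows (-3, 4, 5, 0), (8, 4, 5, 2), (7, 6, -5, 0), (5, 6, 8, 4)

det(A) = 1204

Forward elimination:
R2 <- R2 - (-8/3)*R1:  [    0  44/3  55/3     2 ]
R3 <- R3 - (-7/3)*R1:  [    0  46/3  20/3     0 ]
R4 <- R4 - (-5/3)*R1:  [    0  38/3  49/3     4 ]
R3 <- R3 - (23/22)*R2:  [      0       0   -25/2  -23/11 ]
R4 <- R4 - (19/22)*R2:  [     0      0    1/2  25/11 ]
R4 <- R4 - (-1/25)*R3:  [       0        0        0  602/275 ]
Upper-triangular form:
[ -3     4      5        0 ]
[  0  44/3   55/3        2 ]
[  0     0  -25/2   -23/11 ]
[  0     0      0  602/275 ]
det(A) = (-1)^0 * (-3) * (44/3) * (-25/2) * (602/275) = 1204  (0 row swaps -> sign +1)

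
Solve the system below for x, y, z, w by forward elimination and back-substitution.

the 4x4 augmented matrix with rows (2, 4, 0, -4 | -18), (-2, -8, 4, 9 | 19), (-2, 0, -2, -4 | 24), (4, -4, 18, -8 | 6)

Forward elimination on [A|b]:
R2 <- R2 - (-1)*R1:  [  0  -4   4   5   1 ]
R3 <- R3 - (-1)*R1:  [  0   4  -2  -8   6 ]
R4 <- R4 - (2)*R1:  [   0  -12   18    0   42 ]
R3 <- R3 - (-1)*R2:  [  0   0   2  -3   7 ]
R4 <- R4 - (3)*R2:  [   0    0    6  -15   39 ]
R4 <- R4 - (3)*R3:  [  0   0   0  -6  18 ]
Row echelon form:
[ 2   4  0  -4  |  -18 ]
[ 0  -4  4   5  |    1 ]
[ 0   0  2  -3  |    7 ]
[ 0   0  0  -6  |   18 ]
Back-substitution:
w = (18) / -6 = -3
z = (7 - (-3)*(-3)) / 2 = -1
y = (1 - (4)*(-1) - (5)*(-3)) / -4 = -5
x = (-18 - (4)*(-5) - (-4)*(-3)) / 2 = -5

(-5, -5, -1, -3)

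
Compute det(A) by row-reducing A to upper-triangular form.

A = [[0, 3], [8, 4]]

det(A) = -24

Forward elimination:
R1 <-> R2   (pivot in column 1 was zero)
[ 8  4 ]
[ 0  3 ]
Upper-triangular form:
[ 8  4 ]
[ 0  3 ]
det(A) = (-1)^1 * (8) * (3) = -24  (1 row swap -> sign -1)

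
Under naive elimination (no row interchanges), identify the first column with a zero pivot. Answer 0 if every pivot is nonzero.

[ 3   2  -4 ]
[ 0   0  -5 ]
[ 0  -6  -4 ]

Naive forward elimination:
Matrix at this point:
[ 3   2  -4 ]
[ 0   0  -5 ]
[ 0  -6  -4 ]
Pivot entry (2,2) is zero but row 3 has -6 in column 2 -> naive elimination stops; a row interchange (e.g. R2 <-> R3) would be required here.

first zero-pivot column = 2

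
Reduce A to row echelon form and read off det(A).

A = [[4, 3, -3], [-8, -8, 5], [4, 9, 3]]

Forward elimination:
R2 <- R2 - (-2)*R1:  [  0  -2  -1 ]
R3 <- R3 - (1)*R1:  [ 0  6  6 ]
R3 <- R3 - (-3)*R2:  [ 0  0  3 ]
Upper-triangular form:
[ 4   3  -3 ]
[ 0  -2  -1 ]
[ 0   0   3 ]
det(A) = (-1)^0 * (4) * (-2) * (3) = -24  (0 row swaps -> sign +1)

det(A) = -24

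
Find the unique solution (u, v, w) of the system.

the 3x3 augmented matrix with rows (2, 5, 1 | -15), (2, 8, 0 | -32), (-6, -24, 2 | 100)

Forward elimination on [A|b]:
R2 <- R2 - (1)*R1:  [   0    3   -1  -17 ]
R3 <- R3 - (-3)*R1:  [  0  -9   5  55 ]
R3 <- R3 - (-3)*R2:  [ 0  0  2  4 ]
Row echelon form:
[ 2  5   1  |  -15 ]
[ 0  3  -1  |  -17 ]
[ 0  0   2  |    4 ]
Back-substitution:
w = (4) / 2 = 2
v = (-17 - (-1)*(2)) / 3 = -5
u = (-15 - (5)*(-5) - (1)*(2)) / 2 = 4

(4, -5, 2)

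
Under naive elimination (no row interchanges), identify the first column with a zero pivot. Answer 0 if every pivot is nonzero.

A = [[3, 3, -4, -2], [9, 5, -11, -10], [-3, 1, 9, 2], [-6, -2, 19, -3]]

first zero-pivot column = 0

Naive forward elimination:
R2 <- R2 - (3)*R1:  [  0  -4   1  -4 ]
R3 <- R3 - (-1)*R1:  [ 0  4  5  0 ]
R4 <- R4 - (-2)*R1:  [  0   4  11  -7 ]
R3 <- R3 - (-1)*R2:  [  0   0   6  -4 ]
R4 <- R4 - (-1)*R2:  [   0    0   12  -11 ]
R4 <- R4 - (2)*R3:  [  0   0   0  -3 ]
All pivots nonzero; naive elimination completes without hitting a zero pivot.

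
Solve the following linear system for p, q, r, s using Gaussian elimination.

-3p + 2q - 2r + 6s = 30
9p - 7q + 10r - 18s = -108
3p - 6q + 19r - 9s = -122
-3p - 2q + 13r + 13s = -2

Forward elimination on [A|b]:
R2 <- R2 - (-3)*R1:  [   0   -1    4    0  -18 ]
R3 <- R3 - (-1)*R1:  [   0   -4   17   -3  -92 ]
R4 <- R4 - (1)*R1:  [   0   -4   15    7  -32 ]
R3 <- R3 - (4)*R2:  [   0    0    1   -3  -20 ]
R4 <- R4 - (4)*R2:  [  0   0  -1   7  40 ]
R4 <- R4 - (-1)*R3:  [  0   0   0   4  20 ]
Row echelon form:
[ -3   2  -2   6  |   30 ]
[  0  -1   4   0  |  -18 ]
[  0   0   1  -3  |  -20 ]
[  0   0   0   4  |   20 ]
Back-substitution:
s = (20) / 4 = 5
r = (-20 - (-3)*(5)) / 1 = -5
q = (-18 - (4)*(-5)) / -1 = -2
p = (30 - (2)*(-2) - (-2)*(-5) - (6)*(5)) / -3 = 2

(2, -2, -5, 5)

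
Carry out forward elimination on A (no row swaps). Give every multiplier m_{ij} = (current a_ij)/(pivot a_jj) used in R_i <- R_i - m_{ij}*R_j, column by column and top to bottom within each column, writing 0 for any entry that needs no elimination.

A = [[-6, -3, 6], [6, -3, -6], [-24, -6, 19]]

Forward elimination:
R2 <- R2 - (-1)*R1:  [  0  -6   0 ]
R3 <- R3 - (4)*R1:  [  0   6  -5 ]
R3 <- R3 - (-1)*R2:  [  0   0  -5 ]
Multipliers (in order of application): m_{21} = -1, m_{31} = 4, m_{32} = -1

multipliers: -1, 4, -1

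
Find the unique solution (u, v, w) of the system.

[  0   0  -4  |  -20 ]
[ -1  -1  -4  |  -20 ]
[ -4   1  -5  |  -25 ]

Forward elimination on [A|b]:
R1 <-> R2   (pivot in column 1 was zero)
[ -1  -1  -4  -20 ]
[  0   0  -4  -20 ]
[ -4   1  -5  -25 ]
R3 <- R3 - (4)*R1:  [  0   5  11  55 ]
R2 <-> R3   (pivot in column 2 was zero)
[ -1  -1  -4  -20 ]
[  0   5  11   55 ]
[  0   0  -4  -20 ]
Row echelon form:
[ -1  -1  -4  |  -20 ]
[  0   5  11  |   55 ]
[  0   0  -4  |  -20 ]
Back-substitution:
w = (-20) / -4 = 5
v = (55 - (11)*(5)) / 5 = 0
u = (-20 - (-1)*(0) - (-4)*(5)) / -1 = 0

(0, 0, 5)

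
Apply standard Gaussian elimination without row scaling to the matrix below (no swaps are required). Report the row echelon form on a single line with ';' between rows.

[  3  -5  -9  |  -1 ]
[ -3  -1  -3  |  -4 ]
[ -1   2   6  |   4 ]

REF = [3 -5 -9 -1; 0 -6 -12 -5; 0 0 7/3 61/18]

Forward elimination:
R2 <- R2 - (-1)*R1:  [   0   -6  -12   -5 ]
R3 <- R3 - (-1/3)*R1:  [    0   1/3     3  11/3 ]
R3 <- R3 - (-1/18)*R2:  [     0      0    7/3  61/18 ]
Row echelon form:
[ 3  -5   -9  |     -1 ]
[ 0  -6  -12  |     -5 ]
[ 0   0  7/3  |  61/18 ]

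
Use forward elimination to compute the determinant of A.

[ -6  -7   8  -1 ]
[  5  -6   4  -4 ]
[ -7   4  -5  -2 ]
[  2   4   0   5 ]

det(A) = 765

Forward elimination:
R2 <- R2 - (-5/6)*R1:  [     0  -71/6   32/3  -29/6 ]
R3 <- R3 - (7/6)*R1:  [     0   73/6  -43/3   -5/6 ]
R4 <- R4 - (-1/3)*R1:  [    0   5/3   8/3  14/3 ]
R3 <- R3 - (-73/71)*R2:  [       0        0  -239/71  -412/71 ]
R4 <- R4 - (-10/71)*R2:  [      0       0  296/71  283/71 ]
R4 <- R4 - (-296/239)*R3:  [        0         0         0  -765/239 ]
Upper-triangular form:
[ -6     -7        8        -1 ]
[  0  -71/6     32/3     -29/6 ]
[  0      0  -239/71   -412/71 ]
[  0      0        0  -765/239 ]
det(A) = (-1)^0 * (-6) * (-71/6) * (-239/71) * (-765/239) = 765  (0 row swaps -> sign +1)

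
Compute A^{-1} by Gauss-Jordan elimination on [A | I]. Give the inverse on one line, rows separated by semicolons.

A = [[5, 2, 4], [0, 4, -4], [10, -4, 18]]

Gauss-Jordan on [A | I]:
R1 <- (1/5)*R1:  [   1  2/5  4/5  |  1/5    0    0 ]
R3 <- R3 - (10)*R1:  [  0  -8  10  |  -2   0   1 ]
R2 <- (1/4)*R2:  [   0    1   -1  |    0  1/4    0 ]
R1 <- R1 - (2/5)*R2:  [     1      0    6/5  |    1/5  -1/10      0 ]
R3 <- R3 - (-8)*R2:  [  0   0   2  |  -2   2   1 ]
R3 <- (1/2)*R3:  [   0    0    1  |   -1    1  1/2 ]
R1 <- R1 - (6/5)*R3:  [      1       0       0  |     7/5  -13/10    -3/5 ]
R2 <- R2 - (-1)*R3:  [   0    1    0  |   -1  5/4  1/2 ]
Right block of [I | A^{-1}] is the inverse:
[ 7/5  -13/10  -3/5 ]
[  -1     5/4   1/2 ]
[  -1       1   1/2 ]

inverse = [7/5 -13/10 -3/5; -1 5/4 1/2; -1 1 1/2]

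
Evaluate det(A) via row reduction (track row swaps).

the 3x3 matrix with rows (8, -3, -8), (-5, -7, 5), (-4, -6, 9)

Forward elimination:
R2 <- R2 - (-5/8)*R1:  [     0  -71/8      0 ]
R3 <- R3 - (-1/2)*R1:  [     0  -15/2      5 ]
R3 <- R3 - (60/71)*R2:  [ 0  0  5 ]
Upper-triangular form:
[ 8     -3  -8 ]
[ 0  -71/8   0 ]
[ 0      0   5 ]
det(A) = (-1)^0 * (8) * (-71/8) * (5) = -355  (0 row swaps -> sign +1)

det(A) = -355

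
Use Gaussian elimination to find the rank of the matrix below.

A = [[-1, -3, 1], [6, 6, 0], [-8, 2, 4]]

rank(A) = 3

Row reduction:
R2 <- R2 - (-6)*R1:  [   0  -12    6 ]
R3 <- R3 - (8)*R1:  [  0  26  -4 ]
R3 <- R3 - (-13/6)*R2:  [ 0  0  9 ]
Row echelon form:
[ -1   -3  1 ]
[  0  -12  6 ]
[  0    0  9 ]
Nonzero rows / pivot columns: 3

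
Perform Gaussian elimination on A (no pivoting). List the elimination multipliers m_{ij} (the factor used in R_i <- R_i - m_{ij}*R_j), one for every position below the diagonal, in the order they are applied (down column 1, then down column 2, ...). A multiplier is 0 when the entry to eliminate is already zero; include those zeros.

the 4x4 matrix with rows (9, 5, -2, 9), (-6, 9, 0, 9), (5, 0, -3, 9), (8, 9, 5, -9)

multipliers: -2/3, 5/9, 8/9, -25/111, 41/111, -269/81

Forward elimination:
R2 <- R2 - (-2/3)*R1:  [    0  37/3  -4/3    15 ]
R3 <- R3 - (5/9)*R1:  [     0  -25/9  -17/9      4 ]
R4 <- R4 - (8/9)*R1:  [    0  41/9  61/9   -17 ]
R3 <- R3 - (-25/111)*R2:  [      0       0  -81/37  273/37 ]
R4 <- R4 - (41/111)*R2:  [       0        0   269/37  -834/37 ]
R4 <- R4 - (-269/81)*R3:  [     0      0      0  53/27 ]
Multipliers (in order of application): m_{21} = -2/3, m_{31} = 5/9, m_{41} = 8/9, m_{32} = -25/111, m_{42} = 41/111, m_{43} = -269/81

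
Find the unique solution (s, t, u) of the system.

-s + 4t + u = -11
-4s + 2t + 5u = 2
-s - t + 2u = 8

Forward elimination on [A|b]:
R2 <- R2 - (4)*R1:  [   0  -14    1   46 ]
R3 <- R3 - (1)*R1:  [  0  -5   1  19 ]
R3 <- R3 - (5/14)*R2:  [    0     0  9/14  18/7 ]
Row echelon form:
[ -1    4     1  |   -11 ]
[  0  -14     1  |    46 ]
[  0    0  9/14  |  18/7 ]
Back-substitution:
u = (18/7) / (9/14) = 4
t = (46 - (1)*(4)) / -14 = -3
s = (-11 - (4)*(-3) - (1)*(4)) / -1 = 3

(3, -3, 4)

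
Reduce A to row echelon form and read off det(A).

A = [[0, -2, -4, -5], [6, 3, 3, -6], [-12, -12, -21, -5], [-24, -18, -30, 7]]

Forward elimination:
R1 <-> R2   (pivot in column 1 was zero)
[   6    3    3  -6 ]
[   0   -2   -4  -5 ]
[ -12  -12  -21  -5 ]
[ -24  -18  -30   7 ]
R3 <- R3 - (-2)*R1:  [   0   -6  -15  -17 ]
R4 <- R4 - (-4)*R1:  [   0   -6  -18  -17 ]
R3 <- R3 - (3)*R2:  [  0   0  -3  -2 ]
R4 <- R4 - (3)*R2:  [  0   0  -6  -2 ]
R4 <- R4 - (2)*R3:  [ 0  0  0  2 ]
Upper-triangular form:
[ 6   3   3  -6 ]
[ 0  -2  -4  -5 ]
[ 0   0  -3  -2 ]
[ 0   0   0   2 ]
det(A) = (-1)^1 * (6) * (-2) * (-3) * (2) = -72  (1 row swap -> sign -1)

det(A) = -72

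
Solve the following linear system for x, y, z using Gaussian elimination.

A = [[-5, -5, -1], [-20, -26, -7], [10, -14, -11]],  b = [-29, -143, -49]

Forward elimination on [A|b]:
R2 <- R2 - (4)*R1:  [   0   -6   -3  -27 ]
R3 <- R3 - (-2)*R1:  [    0   -24   -13  -107 ]
R3 <- R3 - (4)*R2:  [  0   0  -1   1 ]
Row echelon form:
[ -5  -5  -1  |  -29 ]
[  0  -6  -3  |  -27 ]
[  0   0  -1  |    1 ]
Back-substitution:
z = (1) / -1 = -1
y = (-27 - (-3)*(-1)) / -6 = 5
x = (-29 - (-5)*(5) - (-1)*(-1)) / -5 = 1

(1, 5, -1)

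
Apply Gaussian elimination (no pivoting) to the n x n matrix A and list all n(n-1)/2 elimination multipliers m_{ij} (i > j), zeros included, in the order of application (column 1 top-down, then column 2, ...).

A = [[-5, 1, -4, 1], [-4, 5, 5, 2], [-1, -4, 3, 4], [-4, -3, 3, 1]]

Forward elimination:
R2 <- R2 - (4/5)*R1:  [    0  21/5  41/5   6/5 ]
R3 <- R3 - (1/5)*R1:  [     0  -21/5   19/5   19/5 ]
R4 <- R4 - (4/5)*R1:  [     0  -19/5   31/5    1/5 ]
R3 <- R3 - (-1)*R2:  [  0   0  12   5 ]
R4 <- R4 - (-19/21)*R2:  [      0       0  286/21     9/7 ]
R4 <- R4 - (143/126)*R3:  [      0       0       0  -79/18 ]
Multipliers (in order of application): m_{21} = 4/5, m_{31} = 1/5, m_{41} = 4/5, m_{32} = -1, m_{42} = -19/21, m_{43} = 143/126

multipliers: 4/5, 1/5, 4/5, -1, -19/21, 143/126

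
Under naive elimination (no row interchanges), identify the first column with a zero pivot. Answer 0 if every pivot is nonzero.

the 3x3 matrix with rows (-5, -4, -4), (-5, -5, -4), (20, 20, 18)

Naive forward elimination:
R2 <- R2 - (1)*R1:  [  0  -1   0 ]
R3 <- R3 - (-4)*R1:  [ 0  4  2 ]
R3 <- R3 - (-4)*R2:  [ 0  0  2 ]
All pivots nonzero; naive elimination completes without hitting a zero pivot.

first zero-pivot column = 0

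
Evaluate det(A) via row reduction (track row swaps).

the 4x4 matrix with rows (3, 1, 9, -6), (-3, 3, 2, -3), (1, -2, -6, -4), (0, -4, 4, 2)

det(A) = 1522

Forward elimination:
R2 <- R2 - (-1)*R1:  [  0   4  11  -9 ]
R3 <- R3 - (1/3)*R1:  [    0  -7/3    -9    -2 ]
R3 <- R3 - (-7/12)*R2:  [      0       0  -31/12   -29/4 ]
R4 <- R4 - (-1)*R2:  [  0   0  15  -7 ]
R4 <- R4 - (-180/31)*R3:  [        0         0         0  -1522/31 ]
Upper-triangular form:
[ 3  1       9        -6 ]
[ 0  4      11        -9 ]
[ 0  0  -31/12     -29/4 ]
[ 0  0       0  -1522/31 ]
det(A) = (-1)^0 * (3) * (4) * (-31/12) * (-1522/31) = 1522  (0 row swaps -> sign +1)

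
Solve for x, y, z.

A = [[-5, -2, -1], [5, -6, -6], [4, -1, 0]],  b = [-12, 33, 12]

Forward elimination on [A|b]:
R2 <- R2 - (-1)*R1:  [  0  -8  -7  21 ]
R3 <- R3 - (-4/5)*R1:  [     0  -13/5   -4/5   12/5 ]
R3 <- R3 - (13/40)*R2:  [       0        0    59/40  -177/40 ]
Row echelon form:
[ -5  -2     -1  |      -12 ]
[  0  -8     -7  |       21 ]
[  0   0  59/40  |  -177/40 ]
Back-substitution:
z = (-177/40) / (59/40) = -3
y = (21 - (-7)*(-3)) / -8 = 0
x = (-12 - (-2)*(0) - (-1)*(-3)) / -5 = 3

(3, 0, -3)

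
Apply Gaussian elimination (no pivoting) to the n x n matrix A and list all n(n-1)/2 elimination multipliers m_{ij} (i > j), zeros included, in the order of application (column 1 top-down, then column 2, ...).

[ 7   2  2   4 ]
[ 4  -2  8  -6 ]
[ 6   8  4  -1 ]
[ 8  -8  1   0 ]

multipliers: 4/7, 6/7, 8/7, -2, 36/11, -261/176

Forward elimination:
R2 <- R2 - (4/7)*R1:  [     0  -22/7   48/7  -58/7 ]
R3 <- R3 - (6/7)*R1:  [     0   44/7   16/7  -31/7 ]
R4 <- R4 - (8/7)*R1:  [     0  -72/7   -9/7  -32/7 ]
R3 <- R3 - (-2)*R2:  [   0    0   16  -21 ]
R4 <- R4 - (36/11)*R2:  [       0        0  -261/11   248/11 ]
R4 <- R4 - (-261/176)*R3:  [         0          0          0  -1513/176 ]
Multipliers (in order of application): m_{21} = 4/7, m_{31} = 6/7, m_{41} = 8/7, m_{32} = -2, m_{42} = 36/11, m_{43} = -261/176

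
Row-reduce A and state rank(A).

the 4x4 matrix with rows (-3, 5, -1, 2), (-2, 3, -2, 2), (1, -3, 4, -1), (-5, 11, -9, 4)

Row reduction:
R2 <- R2 - (2/3)*R1:  [    0  -1/3  -4/3   2/3 ]
R3 <- R3 - (-1/3)*R1:  [    0  -4/3  11/3  -1/3 ]
R4 <- R4 - (5/3)*R1:  [     0    8/3  -22/3    2/3 ]
R3 <- R3 - (4)*R2:  [  0   0   9  -3 ]
R4 <- R4 - (-8)*R2:  [   0    0  -18    6 ]
R4 <- R4 - (-2)*R3:  [ 0  0  0  0 ]
Row echelon form:
[ -3     5    -1    2 ]
[  0  -1/3  -4/3  2/3 ]
[  0     0     9   -3 ]
[  0     0     0    0 ]
Nonzero rows / pivot columns: 3

rank(A) = 3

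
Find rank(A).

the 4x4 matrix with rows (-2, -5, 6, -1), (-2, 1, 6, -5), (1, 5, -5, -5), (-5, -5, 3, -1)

rank(A) = 4

Row reduction:
R2 <- R2 - (1)*R1:  [  0   6   0  -4 ]
R3 <- R3 - (-1/2)*R1:  [     0    5/2     -2  -11/2 ]
R4 <- R4 - (5/2)*R1:  [    0  15/2   -12   3/2 ]
R3 <- R3 - (5/12)*R2:  [     0      0     -2  -23/6 ]
R4 <- R4 - (5/4)*R2:  [    0     0   -12  13/2 ]
R4 <- R4 - (6)*R3:  [    0     0     0  59/2 ]
Row echelon form:
[ -2  -5   6     -1 ]
[  0   6   0     -4 ]
[  0   0  -2  -23/6 ]
[  0   0   0   59/2 ]
Nonzero rows / pivot columns: 4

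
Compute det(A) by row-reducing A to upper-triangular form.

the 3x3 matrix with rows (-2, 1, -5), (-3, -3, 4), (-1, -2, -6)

Forward elimination:
R2 <- R2 - (3/2)*R1:  [    0  -9/2  23/2 ]
R3 <- R3 - (1/2)*R1:  [    0  -5/2  -7/2 ]
R3 <- R3 - (5/9)*R2:  [     0      0  -89/9 ]
Upper-triangular form:
[ -2     1     -5 ]
[  0  -9/2   23/2 ]
[  0     0  -89/9 ]
det(A) = (-1)^0 * (-2) * (-9/2) * (-89/9) = -89  (0 row swaps -> sign +1)

det(A) = -89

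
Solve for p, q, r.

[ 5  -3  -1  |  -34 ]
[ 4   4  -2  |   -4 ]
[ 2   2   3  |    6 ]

(-4, 4, 2)

Forward elimination on [A|b]:
R2 <- R2 - (4/5)*R1:  [     0   32/5   -6/5  116/5 ]
R3 <- R3 - (2/5)*R1:  [    0  16/5  17/5  98/5 ]
R3 <- R3 - (1/2)*R2:  [ 0  0  4  8 ]
Row echelon form:
[ 5    -3    -1  |    -34 ]
[ 0  32/5  -6/5  |  116/5 ]
[ 0     0     4  |      8 ]
Back-substitution:
r = (8) / 4 = 2
q = (116/5 - (-6/5)*(2)) / (32/5) = 4
p = (-34 - (-3)*(4) - (-1)*(2)) / 5 = -4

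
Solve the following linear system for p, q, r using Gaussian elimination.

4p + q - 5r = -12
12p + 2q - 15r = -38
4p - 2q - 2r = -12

Forward elimination on [A|b]:
R2 <- R2 - (3)*R1:  [  0  -1   0  -2 ]
R3 <- R3 - (1)*R1:  [  0  -3   3   0 ]
R3 <- R3 - (3)*R2:  [ 0  0  3  6 ]
Row echelon form:
[ 4   1  -5  |  -12 ]
[ 0  -1   0  |   -2 ]
[ 0   0   3  |    6 ]
Back-substitution:
r = (6) / 3 = 2
q = (-2) / -1 = 2
p = (-12 - (1)*(2) - (-5)*(2)) / 4 = -1

(-1, 2, 2)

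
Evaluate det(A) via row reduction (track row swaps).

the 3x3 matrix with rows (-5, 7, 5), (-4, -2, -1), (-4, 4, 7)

det(A) = 154

Forward elimination:
R2 <- R2 - (4/5)*R1:  [     0  -38/5     -5 ]
R3 <- R3 - (4/5)*R1:  [    0  -8/5     3 ]
R3 <- R3 - (4/19)*R2:  [     0      0  77/19 ]
Upper-triangular form:
[ -5      7      5 ]
[  0  -38/5     -5 ]
[  0      0  77/19 ]
det(A) = (-1)^0 * (-5) * (-38/5) * (77/19) = 154  (0 row swaps -> sign +1)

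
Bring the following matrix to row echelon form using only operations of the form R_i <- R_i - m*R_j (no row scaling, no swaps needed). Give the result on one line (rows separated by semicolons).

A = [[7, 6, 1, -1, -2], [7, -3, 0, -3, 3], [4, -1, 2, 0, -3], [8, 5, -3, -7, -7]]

REF = [7 6 1 -1 -2; 0 -9 -1 -2 5; 0 0 121/63 14/9 -272/63; 0 0 0 -273/121 -1766/121]

Forward elimination:
R2 <- R2 - (1)*R1:  [  0  -9  -1  -2   5 ]
R3 <- R3 - (4/7)*R1:  [     0  -31/7   10/7    4/7  -13/7 ]
R4 <- R4 - (8/7)*R1:  [     0  -13/7  -29/7  -41/7  -33/7 ]
R3 <- R3 - (31/63)*R2:  [       0        0   121/63     14/9  -272/63 ]
R4 <- R4 - (13/63)*R2:  [       0        0  -248/63    -49/9  -362/63 ]
R4 <- R4 - (-248/121)*R3:  [         0          0          0   -273/121  -1766/121 ]
Row echelon form:
[ 7   6       1        -1         -2 ]
[ 0  -9      -1        -2          5 ]
[ 0   0  121/63      14/9    -272/63 ]
[ 0   0       0  -273/121  -1766/121 ]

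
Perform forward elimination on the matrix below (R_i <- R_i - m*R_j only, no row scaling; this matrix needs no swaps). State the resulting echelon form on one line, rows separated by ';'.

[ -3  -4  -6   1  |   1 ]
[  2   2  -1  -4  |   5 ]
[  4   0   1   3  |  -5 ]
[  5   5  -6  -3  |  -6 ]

REF = [-3 -4 -6 1 1; 0 -2/3 -5 -10/3 17/3; 0 0 33 31 -49; 0 0 0 679/66 -782/33]

Forward elimination:
R2 <- R2 - (-2/3)*R1:  [     0   -2/3     -5  -10/3   17/3 ]
R3 <- R3 - (-4/3)*R1:  [     0  -16/3     -7   13/3  -11/3 ]
R4 <- R4 - (-5/3)*R1:  [     0   -5/3    -16   -4/3  -13/3 ]
R3 <- R3 - (8)*R2:  [   0    0   33   31  -49 ]
R4 <- R4 - (5/2)*R2:  [     0      0   -7/2      7  -37/2 ]
R4 <- R4 - (-7/66)*R3:  [       0        0        0   679/66  -782/33 ]
Row echelon form:
[ -3    -4  -6       1  |        1 ]
[  0  -2/3  -5   -10/3  |     17/3 ]
[  0     0  33      31  |      -49 ]
[  0     0   0  679/66  |  -782/33 ]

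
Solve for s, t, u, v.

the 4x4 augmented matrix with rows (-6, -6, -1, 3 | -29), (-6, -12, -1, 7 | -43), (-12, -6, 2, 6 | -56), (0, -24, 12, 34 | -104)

Forward elimination on [A|b]:
R2 <- R2 - (1)*R1:  [   0   -6    0    4  -14 ]
R3 <- R3 - (2)*R1:  [ 0  6  4  0  2 ]
R3 <- R3 - (-1)*R2:  [   0    0    4    4  -12 ]
R4 <- R4 - (4)*R2:  [   0    0   12   18  -48 ]
R4 <- R4 - (3)*R3:  [   0    0    0    6  -12 ]
Row echelon form:
[ -6  -6  -1  3  |  -29 ]
[  0  -6   0  4  |  -14 ]
[  0   0   4  4  |  -12 ]
[  0   0   0  6  |  -12 ]
Back-substitution:
v = (-12) / 6 = -2
u = (-12 - (4)*(-2)) / 4 = -1
t = (-14 - (4)*(-2)) / -6 = 1
s = (-29 - (-6)*(1) - (-1)*(-1) - (3)*(-2)) / -6 = 3

(3, 1, -1, -2)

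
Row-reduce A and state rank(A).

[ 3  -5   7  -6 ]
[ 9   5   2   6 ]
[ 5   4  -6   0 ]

Row reduction:
R2 <- R2 - (3)*R1:  [   0   20  -19   24 ]
R3 <- R3 - (5/3)*R1:  [     0   37/3  -53/3     10 ]
R3 <- R3 - (37/60)*R2:  [       0        0  -119/20    -24/5 ]
Row echelon form:
[ 3  -5        7     -6 ]
[ 0  20      -19     24 ]
[ 0   0  -119/20  -24/5 ]
Nonzero rows / pivot columns: 3

rank(A) = 3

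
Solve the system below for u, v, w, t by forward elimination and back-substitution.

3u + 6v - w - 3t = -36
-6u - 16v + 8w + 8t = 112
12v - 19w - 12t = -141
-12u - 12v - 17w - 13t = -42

Forward elimination on [A|b]:
R2 <- R2 - (-2)*R1:  [  0  -4   6   2  40 ]
R4 <- R4 - (-4)*R1:  [    0    12   -21   -25  -186 ]
R3 <- R3 - (-3)*R2:  [   0    0   -1   -6  -21 ]
R4 <- R4 - (-3)*R2:  [   0    0   -3  -19  -66 ]
R4 <- R4 - (3)*R3:  [  0   0   0  -1  -3 ]
Row echelon form:
[ 3   6  -1  -3  |  -36 ]
[ 0  -4   6   2  |   40 ]
[ 0   0  -1  -6  |  -21 ]
[ 0   0   0  -1  |   -3 ]
Back-substitution:
t = (-3) / -1 = 3
w = (-21 - (-6)*(3)) / -1 = 3
v = (40 - (6)*(3) - (2)*(3)) / -4 = -4
u = (-36 - (6)*(-4) - (-1)*(3) - (-3)*(3)) / 3 = 0

(0, -4, 3, 3)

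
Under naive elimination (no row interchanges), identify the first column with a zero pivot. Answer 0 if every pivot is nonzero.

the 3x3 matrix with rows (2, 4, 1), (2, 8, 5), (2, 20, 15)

first zero-pivot column = 0

Naive forward elimination:
R2 <- R2 - (1)*R1:  [ 0  4  4 ]
R3 <- R3 - (1)*R1:  [  0  16  14 ]
R3 <- R3 - (4)*R2:  [  0   0  -2 ]
All pivots nonzero; naive elimination completes without hitting a zero pivot.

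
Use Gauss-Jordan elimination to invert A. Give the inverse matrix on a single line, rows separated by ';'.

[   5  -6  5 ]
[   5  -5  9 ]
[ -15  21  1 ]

inverse = [-97/10 111/20 -29/20; -7 4 -1; 3/2 -3/4 1/4]

Gauss-Jordan on [A | I]:
R1 <- (1/5)*R1:  [    1  -6/5     1  |   1/5     0     0 ]
R2 <- R2 - (5)*R1:  [  0   1   4  |  -1   1   0 ]
R3 <- R3 - (-15)*R1:  [  0   3  16  |   3   0   1 ]
R1 <- R1 - (-6/5)*R2:  [    1     0  29/5  |    -1   6/5     0 ]
R3 <- R3 - (3)*R2:  [  0   0   4  |   6  -3   1 ]
R3 <- (1/4)*R3:  [    0     0     1  |   3/2  -3/4   1/4 ]
R1 <- R1 - (29/5)*R3:  [      1       0       0  |  -97/10  111/20  -29/20 ]
R2 <- R2 - (4)*R3:  [  0   1   0  |  -7   4  -1 ]
Right block of [I | A^{-1}] is the inverse:
[ -97/10  111/20  -29/20 ]
[     -7       4      -1 ]
[    3/2    -3/4     1/4 ]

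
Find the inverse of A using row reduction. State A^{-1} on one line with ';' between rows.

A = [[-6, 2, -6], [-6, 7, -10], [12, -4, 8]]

Gauss-Jordan on [A | I]:
R1 <- (1/-6)*R1:  [    1  -1/3     1  |  -1/6     0     0 ]
R2 <- R2 - (-6)*R1:  [  0   5  -4  |  -1   1   0 ]
R3 <- R3 - (12)*R1:  [  0   0  -4  |   2   0   1 ]
R2 <- (1/5)*R2:  [    0     1  -4/5  |  -1/5   1/5     0 ]
R1 <- R1 - (-1/3)*R2:  [     1      0  11/15  |  -7/30   1/15      0 ]
R3 <- (1/-4)*R3:  [    0     0     1  |  -1/2     0  -1/4 ]
R1 <- R1 - (11/15)*R3:  [     1      0      0  |   2/15   1/15  11/60 ]
R2 <- R2 - (-4/5)*R3:  [    0     1     0  |  -3/5   1/5  -1/5 ]
Right block of [I | A^{-1}] is the inverse:
[ 2/15  1/15  11/60 ]
[ -3/5   1/5   -1/5 ]
[ -1/2     0   -1/4 ]

inverse = [2/15 1/15 11/60; -3/5 1/5 -1/5; -1/2 0 -1/4]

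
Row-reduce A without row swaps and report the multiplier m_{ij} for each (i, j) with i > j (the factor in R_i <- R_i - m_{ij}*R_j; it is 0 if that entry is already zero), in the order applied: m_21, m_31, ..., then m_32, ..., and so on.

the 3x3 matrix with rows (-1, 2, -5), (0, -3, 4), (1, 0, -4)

Forward elimination:
R2: entry in column 1 is already 0 -> m_{21} = 0 (no row operation needed)
R3 <- R3 - (-1)*R1:  [  0   2  -9 ]
R3 <- R3 - (-2/3)*R2:  [     0      0  -19/3 ]
Multipliers (in order of application): m_{21} = 0, m_{31} = -1, m_{32} = -2/3

multipliers: 0, -1, -2/3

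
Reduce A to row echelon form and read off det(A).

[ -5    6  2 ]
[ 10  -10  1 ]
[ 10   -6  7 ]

det(A) = 40

Forward elimination:
R2 <- R2 - (-2)*R1:  [ 0  2  5 ]
R3 <- R3 - (-2)*R1:  [  0   6  11 ]
R3 <- R3 - (3)*R2:  [  0   0  -4 ]
Upper-triangular form:
[ -5  6   2 ]
[  0  2   5 ]
[  0  0  -4 ]
det(A) = (-1)^0 * (-5) * (2) * (-4) = 40  (0 row swaps -> sign +1)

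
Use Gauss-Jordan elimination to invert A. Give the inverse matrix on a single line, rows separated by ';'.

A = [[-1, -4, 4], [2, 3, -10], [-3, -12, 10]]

Gauss-Jordan on [A | I]:
R1 <- (1/-1)*R1:  [  1   4  -4  |  -1   0   0 ]
R2 <- R2 - (2)*R1:  [  0  -5  -2  |   2   1   0 ]
R3 <- R3 - (-3)*R1:  [  0   0  -2  |  -3   0   1 ]
R2 <- (1/-5)*R2:  [    0     1   2/5  |  -2/5  -1/5     0 ]
R1 <- R1 - (4)*R2:  [     1      0  -28/5  |    3/5    4/5      0 ]
R3 <- (1/-2)*R3:  [    0     0     1  |   3/2     0  -1/2 ]
R1 <- R1 - (-28/5)*R3:  [     1      0      0  |      9    4/5  -14/5 ]
R2 <- R2 - (2/5)*R3:  [    0     1     0  |    -1  -1/5   1/5 ]
Right block of [I | A^{-1}] is the inverse:
[   9   4/5  -14/5 ]
[  -1  -1/5    1/5 ]
[ 3/2     0   -1/2 ]

inverse = [9 4/5 -14/5; -1 -1/5 1/5; 3/2 0 -1/2]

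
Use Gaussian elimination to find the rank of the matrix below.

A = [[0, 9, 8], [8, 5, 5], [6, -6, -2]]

Row reduction:
R1 <-> R2   (pivot in column 1 was zero)
[ 8   5   5 ]
[ 0   9   8 ]
[ 6  -6  -2 ]
R3 <- R3 - (3/4)*R1:  [     0  -39/4  -23/4 ]
R3 <- R3 - (-13/12)*R2:  [     0      0  35/12 ]
Row echelon form:
[ 8  5      5 ]
[ 0  9      8 ]
[ 0  0  35/12 ]
Nonzero rows / pivot columns: 3

rank(A) = 3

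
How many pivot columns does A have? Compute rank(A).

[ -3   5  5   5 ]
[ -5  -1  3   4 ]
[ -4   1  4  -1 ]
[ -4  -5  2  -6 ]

Row reduction:
R2 <- R2 - (5/3)*R1:  [     0  -28/3  -16/3  -13/3 ]
R3 <- R3 - (4/3)*R1:  [     0  -17/3   -8/3  -23/3 ]
R4 <- R4 - (4/3)*R1:  [     0  -35/3  -14/3  -38/3 ]
R3 <- R3 - (17/28)*R2:  [       0        0      4/7  -141/28 ]
R4 <- R4 - (5/4)*R2:  [     0      0      2  -29/4 ]
R4 <- R4 - (7/2)*R3:  [    0     0     0  83/8 ]
Row echelon form:
[ -3      5      5        5 ]
[  0  -28/3  -16/3    -13/3 ]
[  0      0    4/7  -141/28 ]
[  0      0      0     83/8 ]
Nonzero rows / pivot columns: 4

rank(A) = 4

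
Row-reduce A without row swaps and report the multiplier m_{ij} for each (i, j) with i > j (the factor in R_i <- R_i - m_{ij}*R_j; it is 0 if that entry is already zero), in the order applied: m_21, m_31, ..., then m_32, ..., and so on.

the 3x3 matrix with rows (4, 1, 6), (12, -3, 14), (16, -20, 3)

multipliers: 3, 4, 4

Forward elimination:
R2 <- R2 - (3)*R1:  [  0  -6  -4 ]
R3 <- R3 - (4)*R1:  [   0  -24  -21 ]
R3 <- R3 - (4)*R2:  [  0   0  -5 ]
Multipliers (in order of application): m_{21} = 3, m_{31} = 4, m_{32} = 4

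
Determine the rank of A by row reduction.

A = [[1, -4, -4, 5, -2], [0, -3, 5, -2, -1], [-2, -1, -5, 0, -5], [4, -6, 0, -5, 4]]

rank(A) = 4

Row reduction:
R3 <- R3 - (-2)*R1:  [   0   -9  -13   10   -9 ]
R4 <- R4 - (4)*R1:  [   0   10   16  -25   12 ]
R3 <- R3 - (3)*R2:  [   0    0  -28   16   -6 ]
R4 <- R4 - (-10/3)*R2:  [     0      0   98/3  -95/3   26/3 ]
R4 <- R4 - (-7/6)*R3:  [   0    0    0  -13  5/3 ]
Row echelon form:
[ 1  -4   -4    5   -2 ]
[ 0  -3    5   -2   -1 ]
[ 0   0  -28   16   -6 ]
[ 0   0    0  -13  5/3 ]
Nonzero rows / pivot columns: 4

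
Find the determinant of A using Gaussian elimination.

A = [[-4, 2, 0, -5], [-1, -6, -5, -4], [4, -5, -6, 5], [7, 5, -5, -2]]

det(A) = 1758

Forward elimination:
R2 <- R2 - (1/4)*R1:  [     0  -13/2     -5  -11/4 ]
R3 <- R3 - (-1)*R1:  [  0  -3  -6   0 ]
R4 <- R4 - (-7/4)*R1:  [     0   17/2     -5  -43/4 ]
R3 <- R3 - (6/13)*R2:  [      0       0  -48/13   33/26 ]
R4 <- R4 - (-17/13)*R2:  [       0        0  -150/13  -373/26 ]
R4 <- R4 - (25/8)*R3:  [       0        0        0  -293/16 ]
Upper-triangular form:
[ -4      2       0       -5 ]
[  0  -13/2      -5    -11/4 ]
[  0      0  -48/13    33/26 ]
[  0      0       0  -293/16 ]
det(A) = (-1)^0 * (-4) * (-13/2) * (-48/13) * (-293/16) = 1758  (0 row swaps -> sign +1)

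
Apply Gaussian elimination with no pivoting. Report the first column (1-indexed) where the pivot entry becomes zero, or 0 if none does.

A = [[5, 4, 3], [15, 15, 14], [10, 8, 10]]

first zero-pivot column = 0

Naive forward elimination:
R2 <- R2 - (3)*R1:  [ 0  3  5 ]
R3 <- R3 - (2)*R1:  [ 0  0  4 ]
All pivots nonzero; naive elimination completes without hitting a zero pivot.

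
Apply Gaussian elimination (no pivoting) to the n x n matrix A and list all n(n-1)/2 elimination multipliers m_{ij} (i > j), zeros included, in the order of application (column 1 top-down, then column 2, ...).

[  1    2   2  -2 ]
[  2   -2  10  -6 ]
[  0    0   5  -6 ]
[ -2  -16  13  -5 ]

Forward elimination:
R2 <- R2 - (2)*R1:  [  0  -6   6  -2 ]
R3: entry in column 1 is already 0 -> m_{31} = 0 (no row operation needed)
R4 <- R4 - (-2)*R1:  [   0  -12   17   -9 ]
R3: entry in column 2 is already 0 -> m_{32} = 0 (no row operation needed)
R4 <- R4 - (2)*R2:  [  0   0   5  -5 ]
R4 <- R4 - (1)*R3:  [ 0  0  0  1 ]
Multipliers (in order of application): m_{21} = 2, m_{31} = 0, m_{41} = -2, m_{32} = 0, m_{42} = 2, m_{43} = 1

multipliers: 2, 0, -2, 0, 2, 1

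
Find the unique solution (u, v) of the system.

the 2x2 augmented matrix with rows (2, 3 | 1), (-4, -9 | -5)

(-1, 1)

Forward elimination on [A|b]:
R2 <- R2 - (-2)*R1:  [  0  -3  -3 ]
Row echelon form:
[ 2   3  |   1 ]
[ 0  -3  |  -3 ]
Back-substitution:
v = (-3) / -3 = 1
u = (1 - (3)*(1)) / 2 = -1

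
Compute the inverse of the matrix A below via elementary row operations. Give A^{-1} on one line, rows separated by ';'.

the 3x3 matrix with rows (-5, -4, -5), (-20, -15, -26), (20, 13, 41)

inverse = [277/15 -33/5 -29/15; -20 7 2; -8/3 1 1/3]

Gauss-Jordan on [A | I]:
R1 <- (1/-5)*R1:  [    1   4/5     1  |  -1/5     0     0 ]
R2 <- R2 - (-20)*R1:  [  0   1  -6  |  -4   1   0 ]
R3 <- R3 - (20)*R1:  [  0  -3  21  |   4   0   1 ]
R1 <- R1 - (4/5)*R2:  [    1     0  29/5  |     3  -4/5     0 ]
R3 <- R3 - (-3)*R2:  [  0   0   3  |  -8   3   1 ]
R3 <- (1/3)*R3:  [    0     0     1  |  -8/3     1   1/3 ]
R1 <- R1 - (29/5)*R3:  [      1       0       0  |  277/15   -33/5  -29/15 ]
R2 <- R2 - (-6)*R3:  [   0    1    0  |  -20    7    2 ]
Right block of [I | A^{-1}] is the inverse:
[ 277/15  -33/5  -29/15 ]
[    -20      7       2 ]
[   -8/3      1     1/3 ]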